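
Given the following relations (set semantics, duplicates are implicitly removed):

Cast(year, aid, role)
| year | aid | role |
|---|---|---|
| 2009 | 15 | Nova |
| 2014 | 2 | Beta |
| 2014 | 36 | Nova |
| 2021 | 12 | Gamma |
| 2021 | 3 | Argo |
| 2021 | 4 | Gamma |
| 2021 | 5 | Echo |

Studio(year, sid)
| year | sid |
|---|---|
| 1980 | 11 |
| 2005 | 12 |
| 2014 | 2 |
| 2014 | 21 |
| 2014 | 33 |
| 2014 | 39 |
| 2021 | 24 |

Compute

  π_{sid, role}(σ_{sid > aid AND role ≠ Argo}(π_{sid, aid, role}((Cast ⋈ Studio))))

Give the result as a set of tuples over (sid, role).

{(21, Beta), (24, Echo), (24, Gamma), (33, Beta), (39, Beta), (39, Nova)}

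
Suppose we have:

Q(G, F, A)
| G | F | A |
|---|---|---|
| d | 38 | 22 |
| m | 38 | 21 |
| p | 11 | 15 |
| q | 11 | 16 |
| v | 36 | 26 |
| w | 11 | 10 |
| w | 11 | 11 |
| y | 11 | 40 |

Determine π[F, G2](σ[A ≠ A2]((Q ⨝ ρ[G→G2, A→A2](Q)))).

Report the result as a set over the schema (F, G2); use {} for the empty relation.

{(11, p), (11, q), (11, w), (11, y), (38, d), (38, m)}

ρ[G→G2, A→A2]: schema becomes (G2, F, A2); tuples unchanged.
Q ⋈ ρ[G→G2, A→A2](Q) (natural join on F): {(d, 38, 22, d, 22), (d, 38, 22, m, 21), (m, 38, 21, d, 22), (m, 38, 21, m, 21), (p, 11, 15, p, 15), (p, 11, 15, q, 16), (p, 11, 15, w, 10), (p, 11, 15, w, 11), (p, 11, 15, y, 40), (q, 11, 16, p, 15), (q, 11, 16, q, 16), (q, 11, 16, w, 10), (q, 11, 16, w, 11), (q, 11, 16, y, 40), (v, 36, 26, v, 26), (w, 11, 10, p, 15), (w, 11, 10, q, 16), (w, 11, 10, w, 10), (w, 11, 10, w, 11), (w, 11, 10, y, 40), (w, 11, 11, p, 15), (w, 11, 11, q, 16), (w, 11, 11, w, 10), (w, 11, 11, w, 11), (w, 11, 11, y, 40), (y, 11, 40, p, 15), (y, 11, 40, q, 16), (y, 11, 40, w, 10), (y, 11, 40, w, 11), (y, 11, 40, y, 40)}
Selection A ≠ A2: {(d, 38, 22, m, 21), (m, 38, 21, d, 22), (p, 11, 15, q, 16), (p, 11, 15, w, 10), (p, 11, 15, w, 11), (p, 11, 15, y, 40), (q, 11, 16, p, 15), (q, 11, 16, w, 10), (q, 11, 16, w, 11), (q, 11, 16, y, 40), (w, 11, 10, p, 15), (w, 11, 10, q, 16), (w, 11, 10, w, 11), (w, 11, 10, y, 40), (w, 11, 11, p, 15), (w, 11, 11, q, 16), (w, 11, 11, w, 10), (w, 11, 11, y, 40), (y, 11, 40, p, 15), (y, 11, 40, q, 16), (y, 11, 40, w, 10), (y, 11, 40, w, 11)}
Projecting to F, G2 (16 duplicate(s) eliminated): {(11, p), (11, q), (11, w), (11, y), (38, d), (38, m)}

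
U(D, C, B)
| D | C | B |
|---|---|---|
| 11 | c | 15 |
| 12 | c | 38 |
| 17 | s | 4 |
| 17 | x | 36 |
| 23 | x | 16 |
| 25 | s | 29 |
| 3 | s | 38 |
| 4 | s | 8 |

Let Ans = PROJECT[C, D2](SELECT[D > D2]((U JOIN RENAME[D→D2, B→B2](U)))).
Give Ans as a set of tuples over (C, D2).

ρ[D→D2, B→B2]: schema becomes (D2, C, B2); tuples unchanged.
U ⋈ RENAME[D→D2, B→B2](U) (natural join on C): {(11, c, 15, 11, 15), (11, c, 15, 12, 38), (12, c, 38, 11, 15), (12, c, 38, 12, 38), (17, s, 4, 17, 4), (17, s, 4, 25, 29), (17, s, 4, 3, 38), (17, s, 4, 4, 8), (17, x, 36, 17, 36), (17, x, 36, 23, 16), (23, x, 16, 17, 36), (23, x, 16, 23, 16), (25, s, 29, 17, 4), (25, s, 29, 25, 29), (25, s, 29, 3, 38), (25, s, 29, 4, 8), (3, s, 38, 17, 4), (3, s, 38, 25, 29), (3, s, 38, 3, 38), (3, s, 38, 4, 8), (4, s, 8, 17, 4), (4, s, 8, 25, 29), (4, s, 8, 3, 38), (4, s, 8, 4, 8)}
Filtering on D > D2 leaves {(12, c, 38, 11, 15), (17, s, 4, 3, 38), (17, s, 4, 4, 8), (23, x, 16, 17, 36), (25, s, 29, 17, 4), (25, s, 29, 3, 38), (25, s, 29, 4, 8), (4, s, 8, 3, 38)}.
π_{C, D2} gives {(c, 11), (s, 17), (s, 3), (s, 4), (x, 17)} (3 duplicate(s) eliminated).

{(c, 11), (s, 17), (s, 3), (s, 4), (x, 17)}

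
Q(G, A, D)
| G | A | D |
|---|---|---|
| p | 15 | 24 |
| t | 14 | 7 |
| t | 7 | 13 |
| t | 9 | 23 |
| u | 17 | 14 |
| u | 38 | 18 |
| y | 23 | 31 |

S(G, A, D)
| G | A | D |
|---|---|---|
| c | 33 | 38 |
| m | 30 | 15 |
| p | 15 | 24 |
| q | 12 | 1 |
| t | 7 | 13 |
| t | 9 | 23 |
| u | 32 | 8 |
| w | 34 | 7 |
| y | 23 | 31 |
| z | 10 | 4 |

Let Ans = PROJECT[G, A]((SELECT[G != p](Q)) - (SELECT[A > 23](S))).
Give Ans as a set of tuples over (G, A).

{(t, 14), (t, 7), (t, 9), (u, 17), (u, 38), (y, 23)}

σ[G != p]: keep tuples satisfying G != p → {(t, 14, 7), (t, 7, 13), (t, 9, 23), (u, 17, 14), (u, 38, 18), (y, 23, 31)}
σ[A > 23]: keep tuples satisfying A > 23 → {(c, 33, 38), (m, 30, 15), (u, 32, 8), (w, 34, 7)}
Difference: {(t, 14, 7), (t, 7, 13), (t, 9, 23), (u, 17, 14), (u, 38, 18), (y, 23, 31)} with {(c, 33, 38), (m, 30, 15), (u, 32, 8), (w, 34, 7)} → {(t, 14, 7), (t, 7, 13), (t, 9, 23), (u, 17, 14), (u, 38, 18), (y, 23, 31)}
Projecting to G, A: {(t, 14), (t, 7), (t, 9), (u, 17), (u, 38), (y, 23)}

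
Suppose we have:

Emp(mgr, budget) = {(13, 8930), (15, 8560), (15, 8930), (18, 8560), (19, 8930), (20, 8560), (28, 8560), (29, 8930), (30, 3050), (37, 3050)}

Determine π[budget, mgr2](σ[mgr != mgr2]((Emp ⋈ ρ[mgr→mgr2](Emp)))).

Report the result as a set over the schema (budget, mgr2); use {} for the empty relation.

ρ[mgr→mgr2]: schema becomes (mgr2, budget); tuples unchanged.
Natural join on budget: {(13, 8930, 13), (13, 8930, 15), (13, 8930, 19), (13, 8930, 29), (15, 8560, 15), (15, 8560, 18), (15, 8560, 20), (15, 8560, 28), (15, 8930, 13), (15, 8930, 15), (15, 8930, 19), (15, 8930, 29), (18, 8560, 15), (18, 8560, 18), (18, 8560, 20), (18, 8560, 28), (19, 8930, 13), (19, 8930, 15), (19, 8930, 19), (19, 8930, 29), (20, 8560, 15), (20, 8560, 18), (20, 8560, 20), (20, 8560, 28), (28, 8560, 15), (28, 8560, 18), (28, 8560, 20), (28, 8560, 28), (29, 8930, 13), (29, 8930, 15), (29, 8930, 19), (29, 8930, 29), (30, 3050, 30), (30, 3050, 37), (37, 3050, 30), (37, 3050, 37)}
Selection mgr != mgr2: {(13, 8930, 15), (13, 8930, 19), (13, 8930, 29), (15, 8560, 18), (15, 8560, 20), (15, 8560, 28), (15, 8930, 13), (15, 8930, 19), (15, 8930, 29), (18, 8560, 15), (18, 8560, 20), (18, 8560, 28), (19, 8930, 13), (19, 8930, 15), (19, 8930, 29), (20, 8560, 15), (20, 8560, 18), (20, 8560, 28), (28, 8560, 15), (28, 8560, 18), (28, 8560, 20), (29, 8930, 13), (29, 8930, 15), (29, 8930, 19), (30, 3050, 37), (37, 3050, 30)}
π[budget, mgr2]: project onto (budget, mgr2) (16 duplicate(s) eliminated) → {(3050, 30), (3050, 37), (8560, 15), (8560, 18), (8560, 20), (8560, 28), (8930, 13), (8930, 15), (8930, 19), (8930, 29)}

{(3050, 30), (3050, 37), (8560, 15), (8560, 18), (8560, 20), (8560, 28), (8930, 13), (8930, 15), (8930, 19), (8930, 29)}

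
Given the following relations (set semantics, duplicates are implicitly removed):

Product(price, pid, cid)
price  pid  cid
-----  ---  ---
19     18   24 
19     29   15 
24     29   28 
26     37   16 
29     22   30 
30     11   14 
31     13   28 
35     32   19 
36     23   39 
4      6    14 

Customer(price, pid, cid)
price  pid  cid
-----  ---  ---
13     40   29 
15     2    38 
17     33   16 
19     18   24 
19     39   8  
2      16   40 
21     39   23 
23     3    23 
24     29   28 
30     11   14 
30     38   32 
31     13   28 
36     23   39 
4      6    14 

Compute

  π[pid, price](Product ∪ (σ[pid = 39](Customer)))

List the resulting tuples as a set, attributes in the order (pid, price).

{(11, 30), (13, 31), (18, 19), (22, 29), (23, 36), (29, 19), (29, 24), (32, 35), (37, 26), (39, 19), (39, 21), (6, 4)}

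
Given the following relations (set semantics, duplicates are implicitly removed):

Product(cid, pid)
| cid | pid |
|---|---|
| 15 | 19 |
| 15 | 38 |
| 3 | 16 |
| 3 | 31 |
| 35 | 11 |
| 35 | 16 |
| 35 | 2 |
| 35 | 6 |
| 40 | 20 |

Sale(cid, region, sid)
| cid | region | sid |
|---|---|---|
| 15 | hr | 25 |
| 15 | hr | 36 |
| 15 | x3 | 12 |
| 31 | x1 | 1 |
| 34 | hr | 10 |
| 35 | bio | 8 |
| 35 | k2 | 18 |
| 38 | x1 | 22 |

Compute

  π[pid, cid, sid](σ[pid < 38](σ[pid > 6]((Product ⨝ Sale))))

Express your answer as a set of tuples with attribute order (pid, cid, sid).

Natural join on cid: {(15, 19, hr, 25), (15, 19, hr, 36), (15, 19, x3, 12), (15, 38, hr, 25), (15, 38, hr, 36), (15, 38, x3, 12), (35, 11, bio, 8), (35, 11, k2, 18), (35, 16, bio, 8), (35, 16, k2, 18), (35, 2, bio, 8), (35, 2, k2, 18), (35, 6, bio, 8), (35, 6, k2, 18)}
Filtering on pid > 6 leaves {(15, 19, hr, 25), (15, 19, hr, 36), (15, 19, x3, 12), (15, 38, hr, 25), (15, 38, hr, 36), (15, 38, x3, 12), (35, 11, bio, 8), (35, 11, k2, 18), (35, 16, bio, 8), (35, 16, k2, 18)}.
Filtering on pid < 38 leaves {(15, 19, hr, 25), (15, 19, hr, 36), (15, 19, x3, 12), (35, 11, bio, 8), (35, 11, k2, 18), (35, 16, bio, 8), (35, 16, k2, 18)}.
Projecting to pid, cid, sid: {(11, 35, 18), (11, 35, 8), (16, 35, 18), (16, 35, 8), (19, 15, 12), (19, 15, 25), (19, 15, 36)}

{(11, 35, 18), (11, 35, 8), (16, 35, 18), (16, 35, 8), (19, 15, 12), (19, 15, 25), (19, 15, 36)}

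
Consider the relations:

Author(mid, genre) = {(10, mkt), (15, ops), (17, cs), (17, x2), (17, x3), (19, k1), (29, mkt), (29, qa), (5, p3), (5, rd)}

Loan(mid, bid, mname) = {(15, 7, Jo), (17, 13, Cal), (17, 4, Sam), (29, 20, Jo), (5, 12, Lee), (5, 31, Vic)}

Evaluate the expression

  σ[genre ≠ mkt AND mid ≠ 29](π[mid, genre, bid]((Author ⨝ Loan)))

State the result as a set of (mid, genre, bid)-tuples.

{(15, ops, 7), (17, cs, 13), (17, cs, 4), (17, x2, 13), (17, x2, 4), (17, x3, 13), (17, x3, 4), (5, p3, 12), (5, p3, 31), (5, rd, 12), (5, rd, 31)}

Joining Author and Loan on mid yields {(15, ops, 7, Jo), (17, cs, 13, Cal), (17, cs, 4, Sam), (17, x2, 13, Cal), (17, x2, 4, Sam), (17, x3, 13, Cal), (17, x3, 4, Sam), (29, mkt, 20, Jo), (29, qa, 20, Jo), (5, p3, 12, Lee), (5, p3, 31, Vic), (5, rd, 12, Lee), (5, rd, 31, Vic)}.
π_{mid, genre, bid} gives {(15, ops, 7), (17, cs, 13), (17, cs, 4), (17, x2, 13), (17, x2, 4), (17, x3, 13), (17, x3, 4), (29, mkt, 20), (29, qa, 20), (5, p3, 12), (5, p3, 31), (5, rd, 12), (5, rd, 31)}.
Selection genre ≠ mkt AND mid ≠ 29: {(15, ops, 7), (17, cs, 13), (17, cs, 4), (17, x2, 13), (17, x2, 4), (17, x3, 13), (17, x3, 4), (5, p3, 12), (5, p3, 31), (5, rd, 12), (5, rd, 31)}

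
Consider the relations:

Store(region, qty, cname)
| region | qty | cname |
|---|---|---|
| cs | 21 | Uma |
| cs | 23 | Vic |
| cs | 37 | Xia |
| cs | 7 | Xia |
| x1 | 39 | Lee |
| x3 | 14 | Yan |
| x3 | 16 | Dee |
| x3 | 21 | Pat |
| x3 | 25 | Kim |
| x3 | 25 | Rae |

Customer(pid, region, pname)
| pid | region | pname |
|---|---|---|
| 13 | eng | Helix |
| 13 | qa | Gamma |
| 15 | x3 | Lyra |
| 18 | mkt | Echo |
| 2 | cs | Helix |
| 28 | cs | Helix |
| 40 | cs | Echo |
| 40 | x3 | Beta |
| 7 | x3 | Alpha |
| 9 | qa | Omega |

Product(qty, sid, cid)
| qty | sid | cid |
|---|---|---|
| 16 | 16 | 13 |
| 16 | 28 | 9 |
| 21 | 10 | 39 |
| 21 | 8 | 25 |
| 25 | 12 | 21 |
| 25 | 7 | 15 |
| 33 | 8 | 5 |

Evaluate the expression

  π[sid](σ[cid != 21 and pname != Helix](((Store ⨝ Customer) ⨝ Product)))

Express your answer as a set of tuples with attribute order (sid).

Natural join on region: {(cs, 21, Uma, 2, Helix), (cs, 21, Uma, 28, Helix), (cs, 21, Uma, 40, Echo), (cs, 23, Vic, 2, Helix), (cs, 23, Vic, 28, Helix), (cs, 23, Vic, 40, Echo), (cs, 37, Xia, 2, Helix), (cs, 37, Xia, 28, Helix), (cs, 37, Xia, 40, Echo), (cs, 7, Xia, 2, Helix), (cs, 7, Xia, 28, Helix), (cs, 7, Xia, 40, Echo), (x3, 14, Yan, 15, Lyra), (x3, 14, Yan, 40, Beta), (x3, 14, Yan, 7, Alpha), (x3, 16, Dee, 15, Lyra), (x3, 16, Dee, 40, Beta), (x3, 16, Dee, 7, Alpha), (x3, 21, Pat, 15, Lyra), (x3, 21, Pat, 40, Beta), (x3, 21, Pat, 7, Alpha), (x3, 25, Kim, 15, Lyra), (x3, 25, Kim, 40, Beta), (x3, 25, Kim, 7, Alpha), (x3, 25, Rae, 15, Lyra), (x3, 25, Rae, 40, Beta), (x3, 25, Rae, 7, Alpha)}
Natural join on qty: {(cs, 21, Uma, 2, Helix, 10, 39), (cs, 21, Uma, 2, Helix, 8, 25), (cs, 21, Uma, 28, Helix, 10, 39), (cs, 21, Uma, 28, Helix, 8, 25), (cs, 21, Uma, 40, Echo, 10, 39), (cs, 21, Uma, 40, Echo, 8, 25), (x3, 16, Dee, 15, Lyra, 16, 13), (x3, 16, Dee, 15, Lyra, 28, 9), (x3, 16, Dee, 40, Beta, 16, 13), (x3, 16, Dee, 40, Beta, 28, 9), (x3, 16, Dee, 7, Alpha, 16, 13), (x3, 16, Dee, 7, Alpha, 28, 9), (x3, 21, Pat, 15, Lyra, 10, 39), (x3, 21, Pat, 15, Lyra, 8, 25), (x3, 21, Pat, 40, Beta, 10, 39), (x3, 21, Pat, 40, Beta, 8, 25), (x3, 21, Pat, 7, Alpha, 10, 39), (x3, 21, Pat, 7, Alpha, 8, 25), (x3, 25, Kim, 15, Lyra, 12, 21), (x3, 25, Kim, 15, Lyra, 7, 15), (x3, 25, Kim, 40, Beta, 12, 21), (x3, 25, Kim, 40, Beta, 7, 15), (x3, 25, Kim, 7, Alpha, 12, 21), (x3, 25, Kim, 7, Alpha, 7, 15), (x3, 25, Rae, 15, Lyra, 12, 21), (x3, 25, Rae, 15, Lyra, 7, 15), (x3, 25, Rae, 40, Beta, 12, 21), (x3, 25, Rae, 40, Beta, 7, 15), (x3, 25, Rae, 7, Alpha, 12, 21), (x3, 25, Rae, 7, Alpha, 7, 15)}
Apply σ_{cid != 21 and pname != Helix}; surviving tuples: {(cs, 21, Uma, 40, Echo, 10, 39), (cs, 21, Uma, 40, Echo, 8, 25), (x3, 16, Dee, 15, Lyra, 16, 13), (x3, 16, Dee, 15, Lyra, 28, 9), (x3, 16, Dee, 40, Beta, 16, 13), (x3, 16, Dee, 40, Beta, 28, 9), (x3, 16, Dee, 7, Alpha, 16, 13), (x3, 16, Dee, 7, Alpha, 28, 9), (x3, 21, Pat, 15, Lyra, 10, 39), (x3, 21, Pat, 15, Lyra, 8, 25), (x3, 21, Pat, 40, Beta, 10, 39), (x3, 21, Pat, 40, Beta, 8, 25), (x3, 21, Pat, 7, Alpha, 10, 39), (x3, 21, Pat, 7, Alpha, 8, 25), (x3, 25, Kim, 15, Lyra, 7, 15), (x3, 25, Kim, 40, Beta, 7, 15), (x3, 25, Kim, 7, Alpha, 7, 15), (x3, 25, Rae, 15, Lyra, 7, 15), (x3, 25, Rae, 40, Beta, 7, 15), (x3, 25, Rae, 7, Alpha, 7, 15)}
Keep only column(s) sid (15 duplicate(s) eliminated): {10, 16, 28, 7, 8}

{10, 16, 28, 7, 8}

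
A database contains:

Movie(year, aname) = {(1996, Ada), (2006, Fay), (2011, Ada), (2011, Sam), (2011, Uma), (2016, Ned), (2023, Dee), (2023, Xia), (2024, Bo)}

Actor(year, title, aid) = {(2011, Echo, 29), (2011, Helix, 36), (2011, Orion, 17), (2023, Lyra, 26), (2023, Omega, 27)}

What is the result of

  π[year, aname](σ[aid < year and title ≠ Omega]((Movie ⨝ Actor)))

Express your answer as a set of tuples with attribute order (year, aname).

Movie ⋈ Actor (natural join on year): {(2011, Ada, Echo, 29), (2011, Ada, Helix, 36), (2011, Ada, Orion, 17), (2011, Sam, Echo, 29), (2011, Sam, Helix, 36), (2011, Sam, Orion, 17), (2011, Uma, Echo, 29), (2011, Uma, Helix, 36), (2011, Uma, Orion, 17), (2023, Dee, Lyra, 26), (2023, Dee, Omega, 27), (2023, Xia, Lyra, 26), (2023, Xia, Omega, 27)}
Apply σ_{aid < year and title ≠ Omega}; surviving tuples: {(2011, Ada, Echo, 29), (2011, Ada, Helix, 36), (2011, Ada, Orion, 17), (2011, Sam, Echo, 29), (2011, Sam, Helix, 36), (2011, Sam, Orion, 17), (2011, Uma, Echo, 29), (2011, Uma, Helix, 36), (2011, Uma, Orion, 17), (2023, Dee, Lyra, 26), (2023, Xia, Lyra, 26)}
Keep only column(s) year, aname (6 duplicate(s) eliminated): {(2011, Ada), (2011, Sam), (2011, Uma), (2023, Dee), (2023, Xia)}

{(2011, Ada), (2011, Sam), (2011, Uma), (2023, Dee), (2023, Xia)}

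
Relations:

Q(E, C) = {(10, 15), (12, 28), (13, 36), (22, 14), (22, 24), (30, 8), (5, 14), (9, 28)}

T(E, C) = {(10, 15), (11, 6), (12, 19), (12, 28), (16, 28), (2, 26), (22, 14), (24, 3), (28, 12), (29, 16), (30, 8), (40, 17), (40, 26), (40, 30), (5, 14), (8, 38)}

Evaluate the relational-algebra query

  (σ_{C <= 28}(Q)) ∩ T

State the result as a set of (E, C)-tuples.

Apply σ_{C <= 28}; surviving tuples: {(10, 15), (12, 28), (22, 14), (22, 24), (30, 8), (5, 14), (9, 28)}
Taking the intersection: {(10, 15), (12, 28), (22, 14), (30, 8), (5, 14)}

{(10, 15), (12, 28), (22, 14), (30, 8), (5, 14)}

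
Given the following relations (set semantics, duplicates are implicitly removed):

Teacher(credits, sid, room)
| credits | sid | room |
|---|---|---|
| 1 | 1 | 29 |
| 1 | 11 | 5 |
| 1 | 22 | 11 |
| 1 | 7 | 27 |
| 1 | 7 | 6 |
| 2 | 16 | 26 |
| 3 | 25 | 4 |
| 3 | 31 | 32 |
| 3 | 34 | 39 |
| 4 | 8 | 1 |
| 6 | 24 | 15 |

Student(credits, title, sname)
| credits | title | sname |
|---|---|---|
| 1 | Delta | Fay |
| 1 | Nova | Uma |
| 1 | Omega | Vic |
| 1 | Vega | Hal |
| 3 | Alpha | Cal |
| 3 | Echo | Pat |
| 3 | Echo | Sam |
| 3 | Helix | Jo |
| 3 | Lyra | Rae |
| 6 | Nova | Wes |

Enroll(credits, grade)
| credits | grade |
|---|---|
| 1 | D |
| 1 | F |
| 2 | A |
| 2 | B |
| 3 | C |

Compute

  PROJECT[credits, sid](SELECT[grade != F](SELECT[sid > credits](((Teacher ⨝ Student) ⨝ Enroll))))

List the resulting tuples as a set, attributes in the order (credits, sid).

{(1, 11), (1, 22), (1, 7), (3, 25), (3, 31), (3, 34)}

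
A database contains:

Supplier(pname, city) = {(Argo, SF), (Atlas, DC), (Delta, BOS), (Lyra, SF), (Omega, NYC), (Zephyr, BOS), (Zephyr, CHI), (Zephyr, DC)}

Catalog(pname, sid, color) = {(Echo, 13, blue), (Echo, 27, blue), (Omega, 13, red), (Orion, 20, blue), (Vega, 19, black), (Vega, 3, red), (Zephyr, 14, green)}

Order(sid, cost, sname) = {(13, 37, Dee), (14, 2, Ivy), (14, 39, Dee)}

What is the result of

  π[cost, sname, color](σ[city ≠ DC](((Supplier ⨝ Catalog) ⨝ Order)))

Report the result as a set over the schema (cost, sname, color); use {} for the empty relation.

{(2, Ivy, green), (37, Dee, red), (39, Dee, green)}

Joining Supplier and Catalog on pname yields {(Omega, NYC, 13, red), (Zephyr, BOS, 14, green), (Zephyr, CHI, 14, green), (Zephyr, DC, 14, green)}.
Joining (Supplier ⨝ Catalog) and Order on sid yields {(Omega, NYC, 13, red, 37, Dee), (Zephyr, BOS, 14, green, 2, Ivy), (Zephyr, BOS, 14, green, 39, Dee), (Zephyr, CHI, 14, green, 2, Ivy), (Zephyr, CHI, 14, green, 39, Dee), (Zephyr, DC, 14, green, 2, Ivy), (Zephyr, DC, 14, green, 39, Dee)}.
Apply σ_{city ≠ DC}; surviving tuples: {(Omega, NYC, 13, red, 37, Dee), (Zephyr, BOS, 14, green, 2, Ivy), (Zephyr, BOS, 14, green, 39, Dee), (Zephyr, CHI, 14, green, 2, Ivy), (Zephyr, CHI, 14, green, 39, Dee)}
Keep only column(s) cost, sname, color (2 duplicate(s) eliminated): {(2, Ivy, green), (37, Dee, red), (39, Dee, green)}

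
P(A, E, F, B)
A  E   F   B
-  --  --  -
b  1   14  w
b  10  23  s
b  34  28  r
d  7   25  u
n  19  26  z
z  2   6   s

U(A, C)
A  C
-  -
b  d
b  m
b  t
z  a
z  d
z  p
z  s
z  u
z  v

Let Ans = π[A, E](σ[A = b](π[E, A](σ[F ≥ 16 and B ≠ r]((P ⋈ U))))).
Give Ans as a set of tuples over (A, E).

Natural join on A: {(b, 1, 14, w, d), (b, 1, 14, w, m), (b, 1, 14, w, t), (b, 10, 23, s, d), (b, 10, 23, s, m), (b, 10, 23, s, t), (b, 34, 28, r, d), (b, 34, 28, r, m), (b, 34, 28, r, t), (z, 2, 6, s, a), (z, 2, 6, s, d), (z, 2, 6, s, p), (z, 2, 6, s, s), (z, 2, 6, s, u), (z, 2, 6, s, v)}
Apply σ_{F ≥ 16 and B ≠ r}; surviving tuples: {(b, 10, 23, s, d), (b, 10, 23, s, m), (b, 10, 23, s, t)}
π[E, A]: project onto (E, A) (2 duplicate(s) eliminated) → {(10, b)}
Apply σ_{A = b}; surviving tuples: {(10, b)}
π[A, E]: project onto (A, E) → {(b, 10)}

{(b, 10)}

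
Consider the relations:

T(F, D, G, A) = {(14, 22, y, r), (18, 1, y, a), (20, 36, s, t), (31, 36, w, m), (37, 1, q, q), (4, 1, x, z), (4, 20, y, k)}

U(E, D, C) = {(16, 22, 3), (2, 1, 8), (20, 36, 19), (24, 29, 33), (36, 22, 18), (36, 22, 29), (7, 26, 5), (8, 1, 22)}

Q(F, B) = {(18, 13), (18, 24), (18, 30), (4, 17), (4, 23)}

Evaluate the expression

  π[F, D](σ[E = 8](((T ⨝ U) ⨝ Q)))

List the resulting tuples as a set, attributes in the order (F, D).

{(18, 1), (4, 1)}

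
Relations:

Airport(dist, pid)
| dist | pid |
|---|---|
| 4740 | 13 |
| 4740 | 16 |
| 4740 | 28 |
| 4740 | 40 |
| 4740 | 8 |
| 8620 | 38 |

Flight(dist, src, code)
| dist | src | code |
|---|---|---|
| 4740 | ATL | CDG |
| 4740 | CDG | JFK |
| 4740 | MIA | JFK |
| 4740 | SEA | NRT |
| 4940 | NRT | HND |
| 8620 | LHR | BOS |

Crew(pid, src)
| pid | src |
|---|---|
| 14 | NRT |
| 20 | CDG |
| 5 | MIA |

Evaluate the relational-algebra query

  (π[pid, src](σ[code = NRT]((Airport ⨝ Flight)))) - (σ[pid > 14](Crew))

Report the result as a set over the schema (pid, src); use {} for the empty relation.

Joining Airport and Flight on dist yields {(4740, 13, ATL, CDG), (4740, 13, CDG, JFK), (4740, 13, MIA, JFK), (4740, 13, SEA, NRT), (4740, 16, ATL, CDG), (4740, 16, CDG, JFK), (4740, 16, MIA, JFK), (4740, 16, SEA, NRT), (4740, 28, ATL, CDG), (4740, 28, CDG, JFK), (4740, 28, MIA, JFK), (4740, 28, SEA, NRT), (4740, 40, ATL, CDG), (4740, 40, CDG, JFK), (4740, 40, MIA, JFK), (4740, 40, SEA, NRT), (4740, 8, ATL, CDG), (4740, 8, CDG, JFK), (4740, 8, MIA, JFK), (4740, 8, SEA, NRT), (8620, 38, LHR, BOS)}.
Filtering on code = NRT leaves {(4740, 13, SEA, NRT), (4740, 16, SEA, NRT), (4740, 28, SEA, NRT), (4740, 40, SEA, NRT), (4740, 8, SEA, NRT)}.
Keep only column(s) pid, src: {(13, SEA), (16, SEA), (28, SEA), (40, SEA), (8, SEA)}
Filtering on pid > 14 leaves {(20, CDG)}.
Difference: {(13, SEA), (16, SEA), (28, SEA), (40, SEA), (8, SEA)} with {(20, CDG)} → {(13, SEA), (16, SEA), (28, SEA), (40, SEA), (8, SEA)}

{(13, SEA), (16, SEA), (28, SEA), (40, SEA), (8, SEA)}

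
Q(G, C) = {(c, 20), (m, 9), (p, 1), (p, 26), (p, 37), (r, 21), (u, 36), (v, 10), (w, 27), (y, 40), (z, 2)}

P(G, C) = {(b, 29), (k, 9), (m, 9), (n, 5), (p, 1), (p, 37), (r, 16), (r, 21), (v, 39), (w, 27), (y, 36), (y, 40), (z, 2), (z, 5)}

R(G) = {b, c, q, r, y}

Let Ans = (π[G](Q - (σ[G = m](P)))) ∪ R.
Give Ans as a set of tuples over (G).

{b, c, p, q, r, u, v, w, y, z}

Apply σ_{G = m}; surviving tuples: {(m, 9)}
Taking the difference: {(c, 20), (p, 1), (p, 26), (p, 37), (r, 21), (u, 36), (v, 10), (w, 27), (y, 40), (z, 2)}
Keep only column(s) G (2 duplicate(s) eliminated): {c, p, r, u, v, w, y, z}
Taking the union: {b, c, p, q, r, u, v, w, y, z}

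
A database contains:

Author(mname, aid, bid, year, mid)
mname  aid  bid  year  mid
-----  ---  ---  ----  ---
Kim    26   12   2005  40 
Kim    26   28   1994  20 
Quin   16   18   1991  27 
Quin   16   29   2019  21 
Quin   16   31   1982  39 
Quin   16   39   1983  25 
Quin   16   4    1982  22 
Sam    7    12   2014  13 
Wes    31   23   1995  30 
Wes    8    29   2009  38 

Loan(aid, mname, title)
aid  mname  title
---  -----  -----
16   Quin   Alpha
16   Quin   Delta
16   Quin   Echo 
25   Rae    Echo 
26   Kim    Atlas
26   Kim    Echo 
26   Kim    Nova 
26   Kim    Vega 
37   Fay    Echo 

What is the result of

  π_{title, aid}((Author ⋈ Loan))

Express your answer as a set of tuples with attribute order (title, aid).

{(Alpha, 16), (Atlas, 26), (Delta, 16), (Echo, 16), (Echo, 26), (Nova, 26), (Vega, 26)}

Natural join on mname, aid: {(Kim, 26, 12, 2005, 40, Atlas), (Kim, 26, 12, 2005, 40, Echo), (Kim, 26, 12, 2005, 40, Nova), (Kim, 26, 12, 2005, 40, Vega), (Kim, 26, 28, 1994, 20, Atlas), (Kim, 26, 28, 1994, 20, Echo), (Kim, 26, 28, 1994, 20, Nova), (Kim, 26, 28, 1994, 20, Vega), (Quin, 16, 18, 1991, 27, Alpha), (Quin, 16, 18, 1991, 27, Delta), (Quin, 16, 18, 1991, 27, Echo), (Quin, 16, 29, 2019, 21, Alpha), (Quin, 16, 29, 2019, 21, Delta), (Quin, 16, 29, 2019, 21, Echo), (Quin, 16, 31, 1982, 39, Alpha), (Quin, 16, 31, 1982, 39, Delta), (Quin, 16, 31, 1982, 39, Echo), (Quin, 16, 39, 1983, 25, Alpha), (Quin, 16, 39, 1983, 25, Delta), (Quin, 16, 39, 1983, 25, Echo), (Quin, 16, 4, 1982, 22, Alpha), (Quin, 16, 4, 1982, 22, Delta), (Quin, 16, 4, 1982, 22, Echo)}
π_{title, aid} gives {(Alpha, 16), (Atlas, 26), (Delta, 16), (Echo, 16), (Echo, 26), (Nova, 26), (Vega, 26)} (16 duplicate(s) eliminated).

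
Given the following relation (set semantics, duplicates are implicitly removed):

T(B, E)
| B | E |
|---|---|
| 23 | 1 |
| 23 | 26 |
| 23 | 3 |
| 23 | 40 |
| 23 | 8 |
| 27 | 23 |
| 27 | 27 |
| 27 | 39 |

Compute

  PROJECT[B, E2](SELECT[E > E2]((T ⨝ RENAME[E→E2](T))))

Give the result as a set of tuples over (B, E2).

{(23, 1), (23, 26), (23, 3), (23, 8), (27, 23), (27, 27)}

ρ[E→E2]: schema becomes (B, E2); tuples unchanged.
Joining T and RENAME[E→E2](T) on B yields {(23, 1, 1), (23, 1, 26), (23, 1, 3), (23, 1, 40), (23, 1, 8), (23, 26, 1), (23, 26, 26), (23, 26, 3), (23, 26, 40), (23, 26, 8), (23, 3, 1), (23, 3, 26), (23, 3, 3), (23, 3, 40), (23, 3, 8), (23, 40, 1), (23, 40, 26), (23, 40, 3), (23, 40, 40), (23, 40, 8), (23, 8, 1), (23, 8, 26), (23, 8, 3), (23, 8, 40), (23, 8, 8), (27, 23, 23), (27, 23, 27), (27, 23, 39), (27, 27, 23), (27, 27, 27), (27, 27, 39), (27, 39, 23), (27, 39, 27), (27, 39, 39)}.
Selection E > E2: {(23, 26, 1), (23, 26, 3), (23, 26, 8), (23, 3, 1), (23, 40, 1), (23, 40, 26), (23, 40, 3), (23, 40, 8), (23, 8, 1), (23, 8, 3), (27, 27, 23), (27, 39, 23), (27, 39, 27)}
π_{B, E2} gives {(23, 1), (23, 26), (23, 3), (23, 8), (27, 23), (27, 27)} (7 duplicate(s) eliminated).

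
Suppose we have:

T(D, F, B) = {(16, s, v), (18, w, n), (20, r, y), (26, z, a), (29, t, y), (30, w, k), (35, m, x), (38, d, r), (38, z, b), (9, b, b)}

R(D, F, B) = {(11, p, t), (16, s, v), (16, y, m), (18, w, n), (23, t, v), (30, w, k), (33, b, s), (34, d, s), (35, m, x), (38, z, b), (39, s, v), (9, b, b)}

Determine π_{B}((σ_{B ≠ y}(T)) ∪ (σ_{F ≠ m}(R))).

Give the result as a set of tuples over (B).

{a, b, k, m, n, r, s, t, v, x}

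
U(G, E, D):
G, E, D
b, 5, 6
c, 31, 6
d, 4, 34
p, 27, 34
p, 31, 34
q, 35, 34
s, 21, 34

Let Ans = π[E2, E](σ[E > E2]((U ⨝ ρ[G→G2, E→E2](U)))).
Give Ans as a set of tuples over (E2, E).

ρ[G→G2, E→E2]: schema becomes (G2, E2, D); tuples unchanged.
Natural join on D: {(b, 5, 6, b, 5), (b, 5, 6, c, 31), (c, 31, 6, b, 5), (c, 31, 6, c, 31), (d, 4, 34, d, 4), (d, 4, 34, p, 27), (d, 4, 34, p, 31), (d, 4, 34, q, 35), (d, 4, 34, s, 21), (p, 27, 34, d, 4), (p, 27, 34, p, 27), (p, 27, 34, p, 31), (p, 27, 34, q, 35), (p, 27, 34, s, 21), (p, 31, 34, d, 4), (p, 31, 34, p, 27), (p, 31, 34, p, 31), (p, 31, 34, q, 35), (p, 31, 34, s, 21), (q, 35, 34, d, 4), (q, 35, 34, p, 27), (q, 35, 34, p, 31), (q, 35, 34, q, 35), (q, 35, 34, s, 21), (s, 21, 34, d, 4), (s, 21, 34, p, 27), (s, 21, 34, p, 31), (s, 21, 34, q, 35), (s, 21, 34, s, 21)}
Selection E > E2: {(c, 31, 6, b, 5), (p, 27, 34, d, 4), (p, 27, 34, s, 21), (p, 31, 34, d, 4), (p, 31, 34, p, 27), (p, 31, 34, s, 21), (q, 35, 34, d, 4), (q, 35, 34, p, 27), (q, 35, 34, p, 31), (q, 35, 34, s, 21), (s, 21, 34, d, 4)}
π[E2, E]: project onto (E2, E) → {(21, 27), (21, 31), (21, 35), (27, 31), (27, 35), (31, 35), (4, 21), (4, 27), (4, 31), (4, 35), (5, 31)}

{(21, 27), (21, 31), (21, 35), (27, 31), (27, 35), (31, 35), (4, 21), (4, 27), (4, 31), (4, 35), (5, 31)}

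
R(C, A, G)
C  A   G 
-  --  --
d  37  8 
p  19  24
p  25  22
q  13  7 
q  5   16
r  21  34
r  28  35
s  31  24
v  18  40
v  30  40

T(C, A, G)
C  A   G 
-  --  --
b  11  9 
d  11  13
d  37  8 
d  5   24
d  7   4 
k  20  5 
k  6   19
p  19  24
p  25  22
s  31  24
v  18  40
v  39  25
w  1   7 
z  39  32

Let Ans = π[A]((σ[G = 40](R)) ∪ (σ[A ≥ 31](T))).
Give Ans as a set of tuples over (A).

{18, 30, 31, 37, 39}

σ[G = 40]: keep tuples satisfying G = 40 → {(v, 18, 40), (v, 30, 40)}
σ[A ≥ 31]: keep tuples satisfying A ≥ 31 → {(d, 37, 8), (s, 31, 24), (v, 39, 25), (z, 39, 32)}
Taking the union: {(d, 37, 8), (s, 31, 24), (v, 18, 40), (v, 30, 40), (v, 39, 25), (z, 39, 32)}
Keep only column(s) A (1 duplicate(s) eliminated): {18, 30, 31, 37, 39}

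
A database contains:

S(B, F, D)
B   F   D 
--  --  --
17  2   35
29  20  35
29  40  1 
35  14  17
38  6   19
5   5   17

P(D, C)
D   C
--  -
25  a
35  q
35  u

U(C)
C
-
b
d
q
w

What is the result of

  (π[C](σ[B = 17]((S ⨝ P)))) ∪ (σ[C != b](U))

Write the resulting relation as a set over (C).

{d, q, u, w}

S ⋈ P (natural join on D): {(17, 2, 35, q), (17, 2, 35, u), (29, 20, 35, q), (29, 20, 35, u)}
Filtering on B = 17 leaves {(17, 2, 35, q), (17, 2, 35, u)}.
Projecting to C: {q, u}
Filtering on C != b leaves {d, q, w}.
Union: {q, u} with {d, q, w} → {d, q, u, w}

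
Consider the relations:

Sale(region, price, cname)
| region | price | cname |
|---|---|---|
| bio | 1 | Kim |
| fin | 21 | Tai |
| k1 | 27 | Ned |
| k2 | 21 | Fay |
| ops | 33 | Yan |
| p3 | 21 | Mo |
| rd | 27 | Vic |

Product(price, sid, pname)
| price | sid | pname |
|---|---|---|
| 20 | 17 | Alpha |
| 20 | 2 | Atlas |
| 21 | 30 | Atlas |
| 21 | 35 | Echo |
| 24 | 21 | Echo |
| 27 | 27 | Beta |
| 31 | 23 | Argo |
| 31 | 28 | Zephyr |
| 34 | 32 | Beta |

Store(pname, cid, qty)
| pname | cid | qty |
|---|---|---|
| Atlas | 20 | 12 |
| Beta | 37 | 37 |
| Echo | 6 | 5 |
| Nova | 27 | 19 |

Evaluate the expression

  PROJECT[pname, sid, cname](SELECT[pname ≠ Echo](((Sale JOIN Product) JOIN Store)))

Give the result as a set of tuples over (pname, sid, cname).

Sale ⋈ Product (natural join on price): {(fin, 21, Tai, 30, Atlas), (fin, 21, Tai, 35, Echo), (k1, 27, Ned, 27, Beta), (k2, 21, Fay, 30, Atlas), (k2, 21, Fay, 35, Echo), (p3, 21, Mo, 30, Atlas), (p3, 21, Mo, 35, Echo), (rd, 27, Vic, 27, Beta)}
(Sale JOIN Product) ⋈ Store (natural join on pname): {(fin, 21, Tai, 30, Atlas, 20, 12), (fin, 21, Tai, 35, Echo, 6, 5), (k1, 27, Ned, 27, Beta, 37, 37), (k2, 21, Fay, 30, Atlas, 20, 12), (k2, 21, Fay, 35, Echo, 6, 5), (p3, 21, Mo, 30, Atlas, 20, 12), (p3, 21, Mo, 35, Echo, 6, 5), (rd, 27, Vic, 27, Beta, 37, 37)}
Filtering on pname ≠ Echo leaves {(fin, 21, Tai, 30, Atlas, 20, 12), (k1, 27, Ned, 27, Beta, 37, 37), (k2, 21, Fay, 30, Atlas, 20, 12), (p3, 21, Mo, 30, Atlas, 20, 12), (rd, 27, Vic, 27, Beta, 37, 37)}.
Keep only column(s) pname, sid, cname: {(Atlas, 30, Fay), (Atlas, 30, Mo), (Atlas, 30, Tai), (Beta, 27, Ned), (Beta, 27, Vic)}

{(Atlas, 30, Fay), (Atlas, 30, Mo), (Atlas, 30, Tai), (Beta, 27, Ned), (Beta, 27, Vic)}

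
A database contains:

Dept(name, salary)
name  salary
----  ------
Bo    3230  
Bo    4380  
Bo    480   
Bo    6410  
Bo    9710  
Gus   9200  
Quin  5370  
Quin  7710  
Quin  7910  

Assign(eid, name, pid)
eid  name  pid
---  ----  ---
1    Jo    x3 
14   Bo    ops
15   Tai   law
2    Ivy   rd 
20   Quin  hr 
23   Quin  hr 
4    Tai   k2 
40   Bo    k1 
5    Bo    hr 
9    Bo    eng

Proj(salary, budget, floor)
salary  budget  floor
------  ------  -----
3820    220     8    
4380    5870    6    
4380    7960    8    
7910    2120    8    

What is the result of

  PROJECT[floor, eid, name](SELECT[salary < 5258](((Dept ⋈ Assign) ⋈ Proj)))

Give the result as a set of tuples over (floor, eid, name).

{(6, 14, Bo), (6, 40, Bo), (6, 5, Bo), (6, 9, Bo), (8, 14, Bo), (8, 40, Bo), (8, 5, Bo), (8, 9, Bo)}

Dept ⋈ Assign (natural join on name): {(Bo, 3230, 14, ops), (Bo, 3230, 40, k1), (Bo, 3230, 5, hr), (Bo, 3230, 9, eng), (Bo, 4380, 14, ops), (Bo, 4380, 40, k1), (Bo, 4380, 5, hr), (Bo, 4380, 9, eng), (Bo, 480, 14, ops), (Bo, 480, 40, k1), (Bo, 480, 5, hr), (Bo, 480, 9, eng), (Bo, 6410, 14, ops), (Bo, 6410, 40, k1), (Bo, 6410, 5, hr), (Bo, 6410, 9, eng), (Bo, 9710, 14, ops), (Bo, 9710, 40, k1), (Bo, 9710, 5, hr), (Bo, 9710, 9, eng), (Quin, 5370, 20, hr), (Quin, 5370, 23, hr), (Quin, 7710, 20, hr), (Quin, 7710, 23, hr), (Quin, 7910, 20, hr), (Quin, 7910, 23, hr)}
(Dept ⋈ Assign) ⋈ Proj (natural join on salary): {(Bo, 4380, 14, ops, 5870, 6), (Bo, 4380, 14, ops, 7960, 8), (Bo, 4380, 40, k1, 5870, 6), (Bo, 4380, 40, k1, 7960, 8), (Bo, 4380, 5, hr, 5870, 6), (Bo, 4380, 5, hr, 7960, 8), (Bo, 4380, 9, eng, 5870, 6), (Bo, 4380, 9, eng, 7960, 8), (Quin, 7910, 20, hr, 2120, 8), (Quin, 7910, 23, hr, 2120, 8)}
Apply σ_{salary < 5258}; surviving tuples: {(Bo, 4380, 14, ops, 5870, 6), (Bo, 4380, 14, ops, 7960, 8), (Bo, 4380, 40, k1, 5870, 6), (Bo, 4380, 40, k1, 7960, 8), (Bo, 4380, 5, hr, 5870, 6), (Bo, 4380, 5, hr, 7960, 8), (Bo, 4380, 9, eng, 5870, 6), (Bo, 4380, 9, eng, 7960, 8)}
Projecting to floor, eid, name: {(6, 14, Bo), (6, 40, Bo), (6, 5, Bo), (6, 9, Bo), (8, 14, Bo), (8, 40, Bo), (8, 5, Bo), (8, 9, Bo)}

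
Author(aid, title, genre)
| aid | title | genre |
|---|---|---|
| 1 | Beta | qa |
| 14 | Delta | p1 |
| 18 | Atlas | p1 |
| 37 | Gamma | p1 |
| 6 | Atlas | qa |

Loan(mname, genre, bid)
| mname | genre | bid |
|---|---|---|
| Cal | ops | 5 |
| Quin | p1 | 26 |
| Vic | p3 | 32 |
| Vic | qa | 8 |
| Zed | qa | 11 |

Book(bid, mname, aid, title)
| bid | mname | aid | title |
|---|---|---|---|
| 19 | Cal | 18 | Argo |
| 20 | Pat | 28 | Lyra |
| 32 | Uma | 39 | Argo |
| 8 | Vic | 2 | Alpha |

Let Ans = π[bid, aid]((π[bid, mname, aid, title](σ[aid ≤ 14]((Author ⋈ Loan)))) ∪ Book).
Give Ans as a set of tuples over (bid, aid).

{(11, 1), (11, 6), (19, 18), (20, 28), (26, 14), (32, 39), (8, 1), (8, 2), (8, 6)}

Natural join on genre: {(1, Beta, qa, Vic, 8), (1, Beta, qa, Zed, 11), (14, Delta, p1, Quin, 26), (18, Atlas, p1, Quin, 26), (37, Gamma, p1, Quin, 26), (6, Atlas, qa, Vic, 8), (6, Atlas, qa, Zed, 11)}
Selection aid ≤ 14: {(1, Beta, qa, Vic, 8), (1, Beta, qa, Zed, 11), (14, Delta, p1, Quin, 26), (6, Atlas, qa, Vic, 8), (6, Atlas, qa, Zed, 11)}
π_{bid, mname, aid, title} gives {(11, Zed, 1, Beta), (11, Zed, 6, Atlas), (26, Quin, 14, Delta), (8, Vic, 1, Beta), (8, Vic, 6, Atlas)}.
Union: {(11, Zed, 1, Beta), (11, Zed, 6, Atlas), (26, Quin, 14, Delta), (8, Vic, 1, Beta), (8, Vic, 6, Atlas)} with {(19, Cal, 18, Argo), (20, Pat, 28, Lyra), (32, Uma, 39, Argo), (8, Vic, 2, Alpha)} → {(11, Zed, 1, Beta), (11, Zed, 6, Atlas), (19, Cal, 18, Argo), (20, Pat, 28, Lyra), (26, Quin, 14, Delta), (32, Uma, 39, Argo), (8, Vic, 1, Beta), (8, Vic, 2, Alpha), (8, Vic, 6, Atlas)}
π_{bid, aid} gives {(11, 1), (11, 6), (19, 18), (20, 28), (26, 14), (32, 39), (8, 1), (8, 2), (8, 6)}.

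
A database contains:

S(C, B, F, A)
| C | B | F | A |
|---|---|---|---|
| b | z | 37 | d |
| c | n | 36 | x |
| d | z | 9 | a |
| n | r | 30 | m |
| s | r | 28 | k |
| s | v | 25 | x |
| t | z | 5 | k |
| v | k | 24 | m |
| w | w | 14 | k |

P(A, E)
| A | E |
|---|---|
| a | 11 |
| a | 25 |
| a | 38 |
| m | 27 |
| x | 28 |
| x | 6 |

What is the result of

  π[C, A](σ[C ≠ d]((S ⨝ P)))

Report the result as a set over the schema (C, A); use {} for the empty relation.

Joining S and P on A yields {(c, n, 36, x, 28), (c, n, 36, x, 6), (d, z, 9, a, 11), (d, z, 9, a, 25), (d, z, 9, a, 38), (n, r, 30, m, 27), (s, v, 25, x, 28), (s, v, 25, x, 6), (v, k, 24, m, 27)}.
Apply σ_{C ≠ d}; surviving tuples: {(c, n, 36, x, 28), (c, n, 36, x, 6), (n, r, 30, m, 27), (s, v, 25, x, 28), (s, v, 25, x, 6), (v, k, 24, m, 27)}
Projecting to C, A (2 duplicate(s) eliminated): {(c, x), (n, m), (s, x), (v, m)}

{(c, x), (n, m), (s, x), (v, m)}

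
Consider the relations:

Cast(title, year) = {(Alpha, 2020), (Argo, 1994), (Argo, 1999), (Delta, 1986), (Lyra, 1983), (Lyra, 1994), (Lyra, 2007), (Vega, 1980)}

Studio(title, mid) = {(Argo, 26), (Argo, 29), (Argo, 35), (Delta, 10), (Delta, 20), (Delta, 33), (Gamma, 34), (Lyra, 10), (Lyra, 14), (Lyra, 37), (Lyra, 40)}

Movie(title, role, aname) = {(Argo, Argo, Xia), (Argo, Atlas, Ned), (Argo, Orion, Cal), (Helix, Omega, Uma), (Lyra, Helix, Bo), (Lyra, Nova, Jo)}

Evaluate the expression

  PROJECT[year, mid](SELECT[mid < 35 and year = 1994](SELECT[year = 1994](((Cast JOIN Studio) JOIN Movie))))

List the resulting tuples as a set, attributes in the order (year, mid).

Cast ⋈ Studio (natural join on title): {(Argo, 1994, 26), (Argo, 1994, 29), (Argo, 1994, 35), (Argo, 1999, 26), (Argo, 1999, 29), (Argo, 1999, 35), (Delta, 1986, 10), (Delta, 1986, 20), (Delta, 1986, 33), (Lyra, 1983, 10), (Lyra, 1983, 14), (Lyra, 1983, 37), (Lyra, 1983, 40), (Lyra, 1994, 10), (Lyra, 1994, 14), (Lyra, 1994, 37), (Lyra, 1994, 40), (Lyra, 2007, 10), (Lyra, 2007, 14), (Lyra, 2007, 37), (Lyra, 2007, 40)}
(Cast JOIN Studio) ⋈ Movie (natural join on title): {(Argo, 1994, 26, Argo, Xia), (Argo, 1994, 26, Atlas, Ned), (Argo, 1994, 26, Orion, Cal), (Argo, 1994, 29, Argo, Xia), (Argo, 1994, 29, Atlas, Ned), (Argo, 1994, 29, Orion, Cal), (Argo, 1994, 35, Argo, Xia), (Argo, 1994, 35, Atlas, Ned), (Argo, 1994, 35, Orion, Cal), (Argo, 1999, 26, Argo, Xia), (Argo, 1999, 26, Atlas, Ned), (Argo, 1999, 26, Orion, Cal), (Argo, 1999, 29, Argo, Xia), (Argo, 1999, 29, Atlas, Ned), (Argo, 1999, 29, Orion, Cal), (Argo, 1999, 35, Argo, Xia), (Argo, 1999, 35, Atlas, Ned), (Argo, 1999, 35, Orion, Cal), (Lyra, 1983, 10, Helix, Bo), (Lyra, 1983, 10, Nova, Jo), (Lyra, 1983, 14, Helix, Bo), (Lyra, 1983, 14, Nova, Jo), (Lyra, 1983, 37, Helix, Bo), (Lyra, 1983, 37, Nova, Jo), (Lyra, 1983, 40, Helix, Bo), (Lyra, 1983, 40, Nova, Jo), (Lyra, 1994, 10, Helix, Bo), (Lyra, 1994, 10, Nova, Jo), (Lyra, 1994, 14, Helix, Bo), (Lyra, 1994, 14, Nova, Jo), (Lyra, 1994, 37, Helix, Bo), (Lyra, 1994, 37, Nova, Jo), (Lyra, 1994, 40, Helix, Bo), (Lyra, 1994, 40, Nova, Jo), (Lyra, 2007, 10, Helix, Bo), (Lyra, 2007, 10, Nova, Jo), (Lyra, 2007, 14, Helix, Bo), (Lyra, 2007, 14, Nova, Jo), (Lyra, 2007, 37, Helix, Bo), (Lyra, 2007, 37, Nova, Jo), (Lyra, 2007, 40, Helix, Bo), (Lyra, 2007, 40, Nova, Jo)}
Filtering on year = 1994 leaves {(Argo, 1994, 26, Argo, Xia), (Argo, 1994, 26, Atlas, Ned), (Argo, 1994, 26, Orion, Cal), (Argo, 1994, 29, Argo, Xia), (Argo, 1994, 29, Atlas, Ned), (Argo, 1994, 29, Orion, Cal), (Argo, 1994, 35, Argo, Xia), (Argo, 1994, 35, Atlas, Ned), (Argo, 1994, 35, Orion, Cal), (Lyra, 1994, 10, Helix, Bo), (Lyra, 1994, 10, Nova, Jo), (Lyra, 1994, 14, Helix, Bo), (Lyra, 1994, 14, Nova, Jo), (Lyra, 1994, 37, Helix, Bo), (Lyra, 1994, 37, Nova, Jo), (Lyra, 1994, 40, Helix, Bo), (Lyra, 1994, 40, Nova, Jo)}.
Filtering on mid < 35 and year = 1994 leaves {(Argo, 1994, 26, Argo, Xia), (Argo, 1994, 26, Atlas, Ned), (Argo, 1994, 26, Orion, Cal), (Argo, 1994, 29, Argo, Xia), (Argo, 1994, 29, Atlas, Ned), (Argo, 1994, 29, Orion, Cal), (Lyra, 1994, 10, Helix, Bo), (Lyra, 1994, 10, Nova, Jo), (Lyra, 1994, 14, Helix, Bo), (Lyra, 1994, 14, Nova, Jo)}.
π_{year, mid} gives {(1994, 10), (1994, 14), (1994, 26), (1994, 29)} (6 duplicate(s) eliminated).

{(1994, 10), (1994, 14), (1994, 26), (1994, 29)}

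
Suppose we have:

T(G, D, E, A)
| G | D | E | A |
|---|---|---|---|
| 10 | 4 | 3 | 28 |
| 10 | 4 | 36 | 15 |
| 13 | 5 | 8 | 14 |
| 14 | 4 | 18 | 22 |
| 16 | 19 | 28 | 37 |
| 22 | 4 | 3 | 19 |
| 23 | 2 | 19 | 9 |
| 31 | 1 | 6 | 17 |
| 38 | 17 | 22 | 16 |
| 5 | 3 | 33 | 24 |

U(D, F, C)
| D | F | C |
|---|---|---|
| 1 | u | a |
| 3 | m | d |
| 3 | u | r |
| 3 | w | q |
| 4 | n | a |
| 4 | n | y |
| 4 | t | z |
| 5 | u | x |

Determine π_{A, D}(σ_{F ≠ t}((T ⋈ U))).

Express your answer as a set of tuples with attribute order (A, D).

Natural join on D: {(10, 4, 3, 28, n, a), (10, 4, 3, 28, n, y), (10, 4, 3, 28, t, z), (10, 4, 36, 15, n, a), (10, 4, 36, 15, n, y), (10, 4, 36, 15, t, z), (13, 5, 8, 14, u, x), (14, 4, 18, 22, n, a), (14, 4, 18, 22, n, y), (14, 4, 18, 22, t, z), (22, 4, 3, 19, n, a), (22, 4, 3, 19, n, y), (22, 4, 3, 19, t, z), (31, 1, 6, 17, u, a), (5, 3, 33, 24, m, d), (5, 3, 33, 24, u, r), (5, 3, 33, 24, w, q)}
Apply σ_{F ≠ t}; surviving tuples: {(10, 4, 3, 28, n, a), (10, 4, 3, 28, n, y), (10, 4, 36, 15, n, a), (10, 4, 36, 15, n, y), (13, 5, 8, 14, u, x), (14, 4, 18, 22, n, a), (14, 4, 18, 22, n, y), (22, 4, 3, 19, n, a), (22, 4, 3, 19, n, y), (31, 1, 6, 17, u, a), (5, 3, 33, 24, m, d), (5, 3, 33, 24, u, r), (5, 3, 33, 24, w, q)}
Projecting to A, D (6 duplicate(s) eliminated): {(14, 5), (15, 4), (17, 1), (19, 4), (22, 4), (24, 3), (28, 4)}

{(14, 5), (15, 4), (17, 1), (19, 4), (22, 4), (24, 3), (28, 4)}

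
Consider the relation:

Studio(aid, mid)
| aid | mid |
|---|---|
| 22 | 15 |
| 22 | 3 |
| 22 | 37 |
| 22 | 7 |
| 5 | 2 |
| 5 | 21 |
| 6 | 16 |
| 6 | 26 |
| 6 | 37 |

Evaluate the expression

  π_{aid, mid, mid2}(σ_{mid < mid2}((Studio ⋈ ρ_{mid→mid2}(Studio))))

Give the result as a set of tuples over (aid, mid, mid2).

{(22, 15, 37), (22, 3, 15), (22, 3, 37), (22, 3, 7), (22, 7, 15), (22, 7, 37), (5, 2, 21), (6, 16, 26), (6, 16, 37), (6, 26, 37)}

ρ[mid→mid2]: schema becomes (aid, mid2); tuples unchanged.
Joining Studio and ρ_{mid→mid2}(Studio) on aid yields {(22, 15, 15), (22, 15, 3), (22, 15, 37), (22, 15, 7), (22, 3, 15), (22, 3, 3), (22, 3, 37), (22, 3, 7), (22, 37, 15), (22, 37, 3), (22, 37, 37), (22, 37, 7), (22, 7, 15), (22, 7, 3), (22, 7, 37), (22, 7, 7), (5, 2, 2), (5, 2, 21), (5, 21, 2), (5, 21, 21), (6, 16, 16), (6, 16, 26), (6, 16, 37), (6, 26, 16), (6, 26, 26), (6, 26, 37), (6, 37, 16), (6, 37, 26), (6, 37, 37)}.
Apply σ_{mid < mid2}; surviving tuples: {(22, 15, 37), (22, 3, 15), (22, 3, 37), (22, 3, 7), (22, 7, 15), (22, 7, 37), (5, 2, 21), (6, 16, 26), (6, 16, 37), (6, 26, 37)}
π[aid, mid, mid2]: project onto (aid, mid, mid2) → {(22, 15, 37), (22, 3, 15), (22, 3, 37), (22, 3, 7), (22, 7, 15), (22, 7, 37), (5, 2, 21), (6, 16, 26), (6, 16, 37), (6, 26, 37)}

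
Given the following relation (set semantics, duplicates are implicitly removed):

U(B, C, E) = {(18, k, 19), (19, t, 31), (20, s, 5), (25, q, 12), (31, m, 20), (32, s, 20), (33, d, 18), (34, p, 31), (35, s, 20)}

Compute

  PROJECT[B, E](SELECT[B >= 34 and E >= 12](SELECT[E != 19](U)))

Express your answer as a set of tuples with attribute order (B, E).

Apply σ_{E != 19}; surviving tuples: {(19, t, 31), (20, s, 5), (25, q, 12), (31, m, 20), (32, s, 20), (33, d, 18), (34, p, 31), (35, s, 20)}
Apply σ_{B >= 34 and E >= 12}; surviving tuples: {(34, p, 31), (35, s, 20)}
Keep only column(s) B, E: {(34, 31), (35, 20)}

{(34, 31), (35, 20)}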